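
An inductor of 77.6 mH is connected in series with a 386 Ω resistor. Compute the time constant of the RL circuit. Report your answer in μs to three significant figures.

τ = L/R = (7.760×10^-2 H)/(386 Ω) = 2.010×10^-4 s.

τ ≈ 201 μs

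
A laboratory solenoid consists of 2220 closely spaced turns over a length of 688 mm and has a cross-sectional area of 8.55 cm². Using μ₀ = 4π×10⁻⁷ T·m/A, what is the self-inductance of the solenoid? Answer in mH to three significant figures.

A = 8.55 cm² = 8.550×10^-4 m².
For a long solenoid, L = μ₀N²A/ℓ.
L = (4π×10⁻⁷)(2220)²(8.550×10^-4)/(0.688 m) = 7.697×10^-3 H.

L ≈ 7.70 mH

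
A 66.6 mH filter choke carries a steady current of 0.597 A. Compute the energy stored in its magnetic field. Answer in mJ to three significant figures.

U ≈ 11.9 mJ

Stored magnetic energy: U = ½LI².
U = ½(6.660×10^-2 H)(0.597 A)² = 1.187×10^-2 J.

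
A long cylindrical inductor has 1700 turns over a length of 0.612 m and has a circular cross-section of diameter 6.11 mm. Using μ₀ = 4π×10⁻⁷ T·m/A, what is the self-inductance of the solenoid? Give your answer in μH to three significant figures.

A = π(d/2)² = π(3.055×10^-3 m)² = 2.932×10^-5 m².
For a long solenoid, L = μ₀N²A/ℓ.
L = (4π×10⁻⁷)(1700)²(2.932×10^-5)/(0.612 m) = 1.740×10^-4 H.

L ≈ 174 μH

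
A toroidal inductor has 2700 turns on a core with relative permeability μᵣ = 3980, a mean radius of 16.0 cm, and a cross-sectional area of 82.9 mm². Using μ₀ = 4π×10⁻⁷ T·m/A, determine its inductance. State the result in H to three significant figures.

L ≈ 3.01 H

For a thin toroid, L = μ₀μᵣN²A/(2πR).
L = (4π×10⁻⁷)(3980)(2700)²(8.290×10^-5) / (2π×0.16 m) = 3.007 H.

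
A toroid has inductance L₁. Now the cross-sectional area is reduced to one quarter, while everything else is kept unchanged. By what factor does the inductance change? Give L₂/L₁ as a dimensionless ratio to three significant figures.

L₂/L₁ = 0.250

For a toroid, L ∝ μᵣN²A/R.
L₂/L₁ = (0.25) = 0.250.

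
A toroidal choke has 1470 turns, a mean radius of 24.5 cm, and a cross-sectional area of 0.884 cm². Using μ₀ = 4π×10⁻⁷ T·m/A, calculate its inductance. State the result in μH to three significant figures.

For a thin toroid, L = μ₀N²A/(2πR).
L = (4π×10⁻⁷)(1470)²(8.840×10^-5) / (2π×0.245 m) = 1.559×10^-4 H.

L ≈ 156 μH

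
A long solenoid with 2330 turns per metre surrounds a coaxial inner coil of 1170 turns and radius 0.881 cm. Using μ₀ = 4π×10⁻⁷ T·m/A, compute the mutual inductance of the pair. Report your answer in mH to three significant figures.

The outer solenoid produces a uniform field B₁ = μ₀n₁I₁ across the inner coil,
so the flux linkage is N₂Φ = N₂B₁A₂ = μ₀n₁N₂A₂·I₁, giving M = μ₀n₁N₂A₂.
A₂ = πr² = π(8.810×10^-3 m)² = 2.438×10^-4 m².
M = (4π×10⁻⁷)(2330)(1170)(2.438×10^-4) = 8.353×10^-4 H.

M ≈ 0.835 mH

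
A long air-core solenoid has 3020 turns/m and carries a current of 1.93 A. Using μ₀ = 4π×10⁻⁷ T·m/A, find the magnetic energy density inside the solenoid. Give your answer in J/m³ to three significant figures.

B = μ₀nI = (4π×10⁻⁷)(3.020×10^3)(1.93) = 7.324×10^-3 T.
u = B²/(2μ₀) = (7.324×10^-3)²/(2×4π×10⁻⁷) = 21.346 J/m³.

u ≈ 21.3 J/m³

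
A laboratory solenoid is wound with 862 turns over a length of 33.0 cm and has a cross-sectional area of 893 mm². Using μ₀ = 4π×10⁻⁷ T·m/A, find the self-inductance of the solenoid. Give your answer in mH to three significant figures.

A = 893 mm² = 8.930×10^-4 m².
For a long solenoid, L = μ₀N²A/ℓ.
L = (4π×10⁻⁷)(862)²(8.930×10^-4)/(0.33 m) = 2.527×10^-3 H.

L ≈ 2.53 mH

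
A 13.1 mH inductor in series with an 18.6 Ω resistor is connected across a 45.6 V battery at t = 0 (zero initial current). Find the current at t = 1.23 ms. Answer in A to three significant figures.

τ = L/R = 1.310×10^-2/18.6 = 7.043×10^-4 s; final current I_∞ = ε/R = 45.6/18.6 = 2.452 A.
I(t) = I_∞(1 − e^(−t/τ)) with t/τ = 1.746.
I = (2.452)(1 − e^(−1.746)) = 2.024 A.

I ≈ 2.02 A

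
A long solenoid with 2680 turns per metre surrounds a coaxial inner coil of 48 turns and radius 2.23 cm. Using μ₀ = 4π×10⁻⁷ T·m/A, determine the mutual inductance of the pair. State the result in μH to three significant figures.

M ≈ 253 μH

The outer solenoid produces a uniform field B₁ = μ₀n₁I₁ across the inner coil,
so the flux linkage is N₂Φ = N₂B₁A₂ = μ₀n₁N₂A₂·I₁, giving M = μ₀n₁N₂A₂.
A₂ = πr² = π(2.230×10^-2 m)² = 1.562×10^-3 m².
M = (4π×10⁻⁷)(2680)(48)(1.562×10^-3) = 2.525×10^-4 H.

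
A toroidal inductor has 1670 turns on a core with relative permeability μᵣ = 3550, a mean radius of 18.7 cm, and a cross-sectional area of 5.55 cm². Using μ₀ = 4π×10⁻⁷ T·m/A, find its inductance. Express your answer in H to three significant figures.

L ≈ 5.88 H

For a thin toroid, L = μ₀μᵣN²A/(2πR).
L = (4π×10⁻⁷)(3550)(1670)²(5.550×10^-4) / (2π×0.187 m) = 5.877 H.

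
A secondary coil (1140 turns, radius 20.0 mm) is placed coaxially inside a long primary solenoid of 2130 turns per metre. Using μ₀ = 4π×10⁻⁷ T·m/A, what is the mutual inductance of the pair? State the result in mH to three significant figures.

The outer solenoid produces a uniform field B₁ = μ₀n₁I₁ across the inner coil,
so the flux linkage is N₂Φ = N₂B₁A₂ = μ₀n₁N₂A₂·I₁, giving M = μ₀n₁N₂A₂.
A₂ = πr² = π(2.000×10^-2 m)² = 1.257×10^-3 m².
M = (4π×10⁻⁷)(2130)(1140)(1.257×10^-3) = 3.834×10^-3 H.

M ≈ 3.83 mH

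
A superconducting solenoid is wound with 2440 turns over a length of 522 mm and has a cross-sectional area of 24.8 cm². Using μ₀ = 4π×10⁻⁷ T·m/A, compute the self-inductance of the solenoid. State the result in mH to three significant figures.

A = 24.8 cm² = 2.480×10^-3 m².
For a long solenoid, L = μ₀N²A/ℓ.
L = (4π×10⁻⁷)(2440)²(2.480×10^-3)/(0.522 m) = 3.554×10^-2 H.

L ≈ 35.5 mH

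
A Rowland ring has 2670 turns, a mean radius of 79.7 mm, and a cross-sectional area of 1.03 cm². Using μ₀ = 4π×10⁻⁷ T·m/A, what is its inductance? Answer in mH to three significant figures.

For a thin toroid, L = μ₀N²A/(2πR).
L = (4π×10⁻⁷)(2670)²(1.030×10^-4) / (2π×7.970×10^-2 m) = 1.843×10^-3 H.

L ≈ 1.84 mH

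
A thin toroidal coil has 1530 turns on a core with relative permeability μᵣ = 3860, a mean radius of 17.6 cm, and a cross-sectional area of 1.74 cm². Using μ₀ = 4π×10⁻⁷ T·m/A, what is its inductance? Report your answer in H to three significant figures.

For a thin toroid, L = μ₀μᵣN²A/(2πR).
L = (4π×10⁻⁷)(3860)(1530)²(1.740×10^-4) / (2π×0.176 m) = 1.787 H.

L ≈ 1.79 H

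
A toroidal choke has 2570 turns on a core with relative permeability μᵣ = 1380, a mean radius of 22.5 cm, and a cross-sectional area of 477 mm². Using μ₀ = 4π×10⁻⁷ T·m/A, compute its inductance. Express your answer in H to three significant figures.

For a thin toroid, L = μ₀μᵣN²A/(2πR).
L = (4π×10⁻⁷)(1380)(2570)²(4.770×10^-4) / (2π×0.225 m) = 3.8647 H.

L ≈ 3.86 H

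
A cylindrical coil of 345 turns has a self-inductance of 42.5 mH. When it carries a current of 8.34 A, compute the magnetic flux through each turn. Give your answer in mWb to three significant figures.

Φ_B ≈ 1.03 mWb

From L = NΦ_B/I, the flux per turn is Φ_B = LI/N.
Φ_B = (4.250×10^-2 H)(8.34 A)/345 = 1.027×10^-3 Wb.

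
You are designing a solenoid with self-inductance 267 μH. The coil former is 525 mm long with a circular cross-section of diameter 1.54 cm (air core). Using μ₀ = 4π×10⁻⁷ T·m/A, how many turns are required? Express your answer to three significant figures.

A = π(d/2)² = π(7.700×10^-3 m)² = 1.863×10^-4 m².
From L = μ₀N²A/ℓ, N = √(Lℓ / (μ₀A)).
N = √[(2.670×10^-4)(0.525) / ((4π×10⁻⁷)×1.863×10^-4)] = √(5.989×10^5) ≈ 773.9.

N ≈ 774 turns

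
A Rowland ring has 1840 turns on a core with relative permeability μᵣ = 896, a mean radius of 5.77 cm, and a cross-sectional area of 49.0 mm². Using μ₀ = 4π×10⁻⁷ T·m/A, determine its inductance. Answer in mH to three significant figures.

For a thin toroid, L = μ₀μᵣN²A/(2πR).
L = (4π×10⁻⁷)(896)(1840)²(4.900×10^-5) / (2π×5.770×10^-2 m) = 0.5152 H.

L ≈ 515 mH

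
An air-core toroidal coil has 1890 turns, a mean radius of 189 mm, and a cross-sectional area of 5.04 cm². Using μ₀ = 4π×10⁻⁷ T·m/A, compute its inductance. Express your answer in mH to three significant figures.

L ≈ 1.91 mH

For a thin toroid, L = μ₀N²A/(2πR).
L = (4π×10⁻⁷)(1890)²(5.040×10^-4) / (2π×0.189 m) = 1.905×10^-3 H.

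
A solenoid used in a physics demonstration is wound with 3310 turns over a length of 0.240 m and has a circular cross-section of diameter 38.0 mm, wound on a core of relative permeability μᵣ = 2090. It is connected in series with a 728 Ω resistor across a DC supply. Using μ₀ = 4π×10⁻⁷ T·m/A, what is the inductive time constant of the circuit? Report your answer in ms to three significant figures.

τ ≈ 187 ms

A = π(d/2)² = π(1.900×10^-2 m)² = 1.134×10^-3 m².
L = μ₀μᵣN²A/ℓ = (4π×10⁻⁷)(2090)(3310)²(1.134×10^-3)/(0.24) = 136 H.
τ = L/R = (136)/(728) = 0.1868 s.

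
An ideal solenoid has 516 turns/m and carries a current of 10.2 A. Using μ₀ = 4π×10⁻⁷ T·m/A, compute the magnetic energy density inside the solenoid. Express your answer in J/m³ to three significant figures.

B = μ₀nI = (4π×10⁻⁷)(516)(10.2) = 6.614×10^-3 T.
u = B²/(2μ₀) = (6.614×10^-3)²/(2×4π×10⁻⁷) = 17.41 J/m³.

u ≈ 17.4 J/m³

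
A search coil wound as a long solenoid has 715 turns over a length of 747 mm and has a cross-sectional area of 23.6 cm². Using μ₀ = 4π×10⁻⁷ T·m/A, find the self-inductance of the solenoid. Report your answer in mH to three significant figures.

A = 23.6 cm² = 2.360×10^-3 m².
For a long solenoid, L = μ₀N²A/ℓ.
L = (4π×10⁻⁷)(715)²(2.360×10^-3)/(0.747 m) = 2.030×10^-3 H.

L ≈ 2.03 mH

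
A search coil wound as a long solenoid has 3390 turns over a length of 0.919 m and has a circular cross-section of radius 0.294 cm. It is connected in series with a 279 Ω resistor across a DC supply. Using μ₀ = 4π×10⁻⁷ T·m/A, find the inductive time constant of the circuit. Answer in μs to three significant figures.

τ ≈ 1.53 μs

A = πr² = π(2.940×10^-3 m)² = 2.715×10^-5 m².
L = μ₀N²A/ℓ = (4π×10⁻⁷)(3390)²(2.715×10^-5)/(0.919) = 4.267×10^-4 H.
τ = L/R = (4.267×10^-4)/(279) = 1.529×10^-6 s.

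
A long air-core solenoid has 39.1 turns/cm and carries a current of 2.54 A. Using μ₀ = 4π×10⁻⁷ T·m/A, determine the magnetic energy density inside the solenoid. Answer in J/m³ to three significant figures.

B = μ₀nI = (4π×10⁻⁷)(3.910×10^3)(2.54) = 1.248×10^-2 T.
u = B²/(2μ₀) = (1.248×10^-2)²/(2×4π×10⁻⁷) = 61.97 J/m³.

u ≈ 62.0 J/m³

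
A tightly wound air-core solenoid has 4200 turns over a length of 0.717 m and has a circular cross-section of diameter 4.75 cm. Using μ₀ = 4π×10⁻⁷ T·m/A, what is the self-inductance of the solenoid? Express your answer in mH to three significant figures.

A = π(d/2)² = π(2.375×10^-2 m)² = 1.772×10^-3 m².
For a long solenoid, L = μ₀N²A/ℓ.
L = (4π×10⁻⁷)(4200)²(1.772×10^-3)/(0.717 m) = 5.479×10^-2 H.

L ≈ 54.8 mH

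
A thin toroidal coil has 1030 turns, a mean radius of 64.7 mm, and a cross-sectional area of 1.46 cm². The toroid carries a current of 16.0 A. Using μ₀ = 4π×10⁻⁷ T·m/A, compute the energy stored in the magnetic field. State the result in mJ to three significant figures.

L = μ₀N²A/(2πR) = (4π×10⁻⁷)(1030)²(1.460×10^-4)/(2π×6.470×10^-2) = 4.788×10^-4 H.
U = ½LI² = ½(4.788×10^-4)(16.0)² = 6.129×10^-2 J.

U ≈ 61.3 mJ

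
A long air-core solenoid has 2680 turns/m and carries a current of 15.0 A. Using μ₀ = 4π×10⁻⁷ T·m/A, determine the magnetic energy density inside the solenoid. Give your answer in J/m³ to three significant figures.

u ≈ 1020 J/m³

B = μ₀nI = (4π×10⁻⁷)(2.680×10^3)(15.0) = 5.052×10^-2 T.
u = B²/(2μ₀) = (5.052×10^-2)²/(2×4π×10⁻⁷) = 1.015×10^3 J/m³.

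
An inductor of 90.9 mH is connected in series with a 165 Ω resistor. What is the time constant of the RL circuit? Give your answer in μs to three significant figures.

τ = L/R = (9.090×10^-2 H)/(165 Ω) = 5.509×10^-4 s.

τ ≈ 551 μs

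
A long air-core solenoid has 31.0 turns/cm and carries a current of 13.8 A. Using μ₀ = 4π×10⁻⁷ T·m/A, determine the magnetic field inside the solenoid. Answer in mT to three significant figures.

B ≈ 53.8 mT

Inside a long solenoid, B = μ₀nI.
B = (4π×10⁻⁷)(3.100×10^3 m⁻¹)(13.8 A) = 5.376×10^-2 T.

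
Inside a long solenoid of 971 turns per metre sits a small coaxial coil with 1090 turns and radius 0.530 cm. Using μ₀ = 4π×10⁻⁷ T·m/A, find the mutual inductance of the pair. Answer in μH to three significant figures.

The outer solenoid produces a uniform field B₁ = μ₀n₁I₁ across the inner coil,
so the flux linkage is N₂Φ = N₂B₁A₂ = μ₀n₁N₂A₂·I₁, giving M = μ₀n₁N₂A₂.
A₂ = πr² = π(5.300×10^-3 m)² = 8.8247×10^-5 m².
M = (4π×10⁻⁷)(971)(1090)(8.8247×10^-5) = 1.174×10^-4 H.

M ≈ 117 μH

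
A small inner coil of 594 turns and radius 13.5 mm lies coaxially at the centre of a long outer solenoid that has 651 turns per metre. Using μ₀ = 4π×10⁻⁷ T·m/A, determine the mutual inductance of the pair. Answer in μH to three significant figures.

M ≈ 278 μH

The outer solenoid produces a uniform field B₁ = μ₀n₁I₁ across the inner coil,
so the flux linkage is N₂Φ = N₂B₁A₂ = μ₀n₁N₂A₂·I₁, giving M = μ₀n₁N₂A₂.
A₂ = πr² = π(1.350×10^-2 m)² = 5.726×10^-4 m².
M = (4π×10⁻⁷)(651)(594)(5.726×10^-4) = 2.782×10^-4 H.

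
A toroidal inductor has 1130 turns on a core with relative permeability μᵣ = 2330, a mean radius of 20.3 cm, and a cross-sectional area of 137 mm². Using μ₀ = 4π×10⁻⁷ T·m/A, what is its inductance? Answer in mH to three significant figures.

L ≈ 402 mH

For a thin toroid, L = μ₀μᵣN²A/(2πR).
L = (4π×10⁻⁷)(2330)(1130)²(1.370×10^-4) / (2π×0.203 m) = 0.4016 H.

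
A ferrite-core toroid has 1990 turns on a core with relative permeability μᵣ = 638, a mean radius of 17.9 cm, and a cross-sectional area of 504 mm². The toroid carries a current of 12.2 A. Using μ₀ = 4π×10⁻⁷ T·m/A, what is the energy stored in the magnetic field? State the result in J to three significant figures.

U ≈ 106 J

L = μ₀μᵣN²A/(2πR) = (4π×10⁻⁷)(638)(1990)²(5.040×10^-4)/(2π×0.179) = 1.423 H.
U = ½LI² = ½(1.423)(12.2)² = 105.9 J.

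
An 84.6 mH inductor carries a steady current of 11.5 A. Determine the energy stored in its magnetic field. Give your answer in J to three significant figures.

Stored magnetic energy: U = ½LI².
U = ½(8.460×10^-2 H)(11.5 A)² = 5.594 J.

U ≈ 5.59 J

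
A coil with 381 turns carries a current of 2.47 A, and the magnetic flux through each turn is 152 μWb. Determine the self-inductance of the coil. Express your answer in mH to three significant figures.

L ≈ 23.4 mH

Self-inductance is defined by L = NΦ_B/I (flux linkage over current).
L = (381)(1.520×10^-4 Wb)/(2.47 A) = 2.3446×10^-2 H.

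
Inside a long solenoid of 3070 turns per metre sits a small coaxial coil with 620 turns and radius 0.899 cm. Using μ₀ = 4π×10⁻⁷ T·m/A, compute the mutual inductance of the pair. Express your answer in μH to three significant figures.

M ≈ 607 μH

The outer solenoid produces a uniform field B₁ = μ₀n₁I₁ across the inner coil,
so the flux linkage is N₂Φ = N₂B₁A₂ = μ₀n₁N₂A₂·I₁, giving M = μ₀n₁N₂A₂.
A₂ = πr² = π(8.990×10^-3 m)² = 2.539×10^-4 m².
M = (4π×10⁻⁷)(3070)(620)(2.539×10^-4) = 6.073×10^-4 H.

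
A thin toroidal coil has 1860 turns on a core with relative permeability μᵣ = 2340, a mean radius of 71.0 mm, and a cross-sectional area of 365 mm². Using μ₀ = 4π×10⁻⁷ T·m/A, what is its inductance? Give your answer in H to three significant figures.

For a thin toroid, L = μ₀μᵣN²A/(2πR).
L = (4π×10⁻⁷)(2340)(1860)²(3.650×10^-4) / (2π×7.100×10^-2 m) = 8.324 H.

L ≈ 8.32 H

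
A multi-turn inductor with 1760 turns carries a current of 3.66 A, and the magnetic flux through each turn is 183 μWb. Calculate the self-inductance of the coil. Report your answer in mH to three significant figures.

Self-inductance is defined by L = NΦ_B/I (flux linkage over current).
L = (1760)(1.830×10^-4 Wb)/(3.66 A) = 8.800×10^-2 H.

L ≈ 88.0 mH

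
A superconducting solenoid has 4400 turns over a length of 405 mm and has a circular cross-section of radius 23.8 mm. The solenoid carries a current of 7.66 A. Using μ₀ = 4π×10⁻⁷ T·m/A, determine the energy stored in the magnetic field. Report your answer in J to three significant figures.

A = πr² = π(2.380×10^-2 m)² = 1.780×10^-3 m².
L = μ₀N²A/ℓ = (4π×10⁻⁷)(4400)²(1.780×10^-3)/(0.405) = 0.1069 H.
U = ½LI² = ½(0.1069)(7.66)² = 3.136 J.

U ≈ 3.14 J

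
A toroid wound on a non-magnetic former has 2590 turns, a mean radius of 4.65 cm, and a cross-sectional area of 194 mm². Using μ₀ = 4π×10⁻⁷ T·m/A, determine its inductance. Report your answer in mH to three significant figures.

For a thin toroid, L = μ₀N²A/(2πR).
L = (4π×10⁻⁷)(2590)²(1.940×10^-4) / (2π×4.650×10^-2 m) = 5.597×10^-3 H.

L ≈ 5.60 mH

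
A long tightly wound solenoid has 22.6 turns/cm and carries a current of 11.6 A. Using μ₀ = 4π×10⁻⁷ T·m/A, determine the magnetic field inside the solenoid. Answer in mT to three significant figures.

B ≈ 32.9 mT

Inside a long solenoid, B = μ₀nI.
B = (4π×10⁻⁷)(2.260×10^3 m⁻¹)(11.6 A) = 3.294×10^-2 T.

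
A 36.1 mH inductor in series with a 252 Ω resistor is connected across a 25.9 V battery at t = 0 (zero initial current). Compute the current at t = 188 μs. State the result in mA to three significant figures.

τ = L/R = 3.610×10^-2/252 = 1.433×10^-4 s; final current I_∞ = ε/R = 25.9/252 = 0.1028 A.
I(t) = I_∞(1 − e^(−t/τ)) with t/τ = 1.312.
I = (0.1028)(1 − e^(−1.312)) = 7.511×10^-2 A.

I ≈ 75.1 mA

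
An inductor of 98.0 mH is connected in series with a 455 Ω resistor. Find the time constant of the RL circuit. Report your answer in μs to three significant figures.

τ ≈ 215 μs

τ = L/R = (9.800×10^-2 H)/(455 Ω) = 2.154×10^-4 s.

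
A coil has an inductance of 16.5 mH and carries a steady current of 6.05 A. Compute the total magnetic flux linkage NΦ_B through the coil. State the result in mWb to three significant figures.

From L = NΦ_B/I, the flux linkage is NΦ_B = LI.
NΦ_B = (1.650×10^-2 H)(6.05 A) = 9.982×10^-2 Wb.

NΦ_B ≈ 99.8 mWb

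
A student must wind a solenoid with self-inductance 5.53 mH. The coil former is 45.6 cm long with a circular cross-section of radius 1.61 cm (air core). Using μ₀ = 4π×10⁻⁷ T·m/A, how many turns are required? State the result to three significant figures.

N ≈ 1570 turns

A = πr² = π(1.610×10^-2 m)² = 8.143×10^-4 m².
From L = μ₀N²A/ℓ, N = √(Lℓ / (μ₀A)).
N = √[(5.530×10^-3)(0.456) / ((4π×10⁻⁷)×8.143×10^-4)] = √(2.464×10^6) ≈ 1569.8.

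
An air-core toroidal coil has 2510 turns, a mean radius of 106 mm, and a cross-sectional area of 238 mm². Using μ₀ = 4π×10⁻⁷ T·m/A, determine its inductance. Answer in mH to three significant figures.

For a thin toroid, L = μ₀N²A/(2πR).
L = (4π×10⁻⁷)(2510)²(2.380×10^-4) / (2π×0.106 m) = 2.829×10^-3 H.

L ≈ 2.83 mH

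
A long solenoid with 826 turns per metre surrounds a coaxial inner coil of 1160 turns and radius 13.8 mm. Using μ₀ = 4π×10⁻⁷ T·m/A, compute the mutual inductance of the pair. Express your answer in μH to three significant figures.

M ≈ 720 μH

The outer solenoid produces a uniform field B₁ = μ₀n₁I₁ across the inner coil,
so the flux linkage is N₂Φ = N₂B₁A₂ = μ₀n₁N₂A₂·I₁, giving M = μ₀n₁N₂A₂.
A₂ = πr² = π(1.380×10^-2 m)² = 5.983×10^-4 m².
M = (4π×10⁻⁷)(826)(1160)(5.983×10^-4) = 7.204×10^-4 H.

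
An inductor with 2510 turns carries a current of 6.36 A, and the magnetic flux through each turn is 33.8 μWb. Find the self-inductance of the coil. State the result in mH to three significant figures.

Self-inductance is defined by L = NΦ_B/I (flux linkage over current).
L = (2510)(3.380×10^-5 Wb)/(6.36 A) = 1.334×10^-2 H.

L ≈ 13.3 mH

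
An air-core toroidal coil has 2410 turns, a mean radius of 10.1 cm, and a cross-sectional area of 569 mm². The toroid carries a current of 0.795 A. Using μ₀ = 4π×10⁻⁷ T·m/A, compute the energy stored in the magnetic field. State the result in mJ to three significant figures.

U ≈ 2.07 mJ

L = μ₀N²A/(2πR) = (4π×10⁻⁷)(2410)²(5.690×10^-4)/(2π×0.101) = 6.544×10^-3 H.
U = ½LI² = ½(6.544×10^-3)(0.795)² = 2.068×10^-3 J.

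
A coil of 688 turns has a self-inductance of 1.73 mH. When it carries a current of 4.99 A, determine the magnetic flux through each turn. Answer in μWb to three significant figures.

From L = NΦ_B/I, the flux per turn is Φ_B = LI/N.
Φ_B = (1.730×10^-3 H)(4.99 A)/688 = 1.2548×10^-5 Wb.

Φ_B ≈ 12.5 μWb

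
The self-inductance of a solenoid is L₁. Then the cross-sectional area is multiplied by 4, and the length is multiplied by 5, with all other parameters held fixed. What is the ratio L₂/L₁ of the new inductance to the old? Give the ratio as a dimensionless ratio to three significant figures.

For a solenoid, L ∝ μᵣN²A/ℓ.
L₂/L₁ = (4) × (5)^-1 = 0.800.

L₂/L₁ = 0.800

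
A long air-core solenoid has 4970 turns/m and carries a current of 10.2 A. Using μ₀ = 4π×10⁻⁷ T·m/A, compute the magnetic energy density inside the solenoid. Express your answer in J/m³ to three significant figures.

B = μ₀nI = (4π×10⁻⁷)(4.970×10^3)(10.2) = 6.370×10^-2 T.
u = B²/(2μ₀) = (6.370×10^-2)²/(2×4π×10⁻⁷) = 1.6147×10^3 J/m³.

u ≈ 1610 J/m³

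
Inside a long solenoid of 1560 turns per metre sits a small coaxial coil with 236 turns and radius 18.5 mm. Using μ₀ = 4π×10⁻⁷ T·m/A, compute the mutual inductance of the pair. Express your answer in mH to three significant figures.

The outer solenoid produces a uniform field B₁ = μ₀n₁I₁ across the inner coil,
so the flux linkage is N₂Φ = N₂B₁A₂ = μ₀n₁N₂A₂·I₁, giving M = μ₀n₁N₂A₂.
A₂ = πr² = π(1.850×10^-2 m)² = 1.075×10^-3 m².
M = (4π×10⁻⁷)(1560)(236)(1.075×10^-3) = 4.974×10^-4 H.

M ≈ 0.497 mH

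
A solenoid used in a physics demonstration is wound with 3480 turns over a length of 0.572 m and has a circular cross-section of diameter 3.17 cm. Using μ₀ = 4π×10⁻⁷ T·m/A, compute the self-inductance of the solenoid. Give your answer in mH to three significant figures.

A = π(d/2)² = π(1.585×10^-2 m)² = 7.892×10^-4 m².
For a long solenoid, L = μ₀N²A/ℓ.
L = (4π×10⁻⁷)(3480)²(7.892×10^-4)/(0.572 m) = 2.100×10^-2 H.

L ≈ 21.0 mH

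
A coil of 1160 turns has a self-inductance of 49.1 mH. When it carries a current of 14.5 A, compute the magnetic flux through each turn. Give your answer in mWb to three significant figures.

From L = NΦ_B/I, the flux per turn is Φ_B = LI/N.
Φ_B = (4.910×10^-2 H)(14.5 A)/1160 = 6.138×10^-4 Wb.

Φ_B ≈ 0.614 mWb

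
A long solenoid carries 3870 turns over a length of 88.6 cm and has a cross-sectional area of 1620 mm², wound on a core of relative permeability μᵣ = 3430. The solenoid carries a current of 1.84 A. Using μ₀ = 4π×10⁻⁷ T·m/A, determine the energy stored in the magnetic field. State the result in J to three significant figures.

A = 1620 mm² = 1.620×10^-3 m².
L = μ₀μᵣN²A/ℓ = (4π×10⁻⁷)(3430)(3870)²(1.620×10^-3)/(0.886) = 118 H.
U = ½LI² = ½(118)(1.84)² = 199.8 J.

U ≈ 200 J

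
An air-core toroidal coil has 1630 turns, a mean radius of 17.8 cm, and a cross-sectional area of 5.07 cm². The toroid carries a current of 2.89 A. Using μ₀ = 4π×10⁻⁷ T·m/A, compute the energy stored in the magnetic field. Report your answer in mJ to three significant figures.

L = μ₀N²A/(2πR) = (4π×10⁻⁷)(1630)²(5.070×10^-4)/(2π×0.178) = 1.514×10^-3 H.
U = ½LI² = ½(1.514×10^-3)(2.89)² = 6.321×10^-3 J.

U ≈ 6.32 mJ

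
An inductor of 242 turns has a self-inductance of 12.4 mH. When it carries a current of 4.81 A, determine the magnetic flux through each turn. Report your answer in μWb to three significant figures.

Φ_B ≈ 246 μWb

From L = NΦ_B/I, the flux per turn is Φ_B = LI/N.
Φ_B = (1.240×10^-2 H)(4.81 A)/242 = 2.4646×10^-4 Wb.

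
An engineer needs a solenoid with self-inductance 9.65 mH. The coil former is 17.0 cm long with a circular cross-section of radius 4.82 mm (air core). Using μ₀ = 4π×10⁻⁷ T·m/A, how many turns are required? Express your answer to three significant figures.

N ≈ 4230 turns

A = πr² = π(4.820×10^-3 m)² = 7.299×10^-5 m².
From L = μ₀N²A/ℓ, N = √(Lℓ / (μ₀A)).
N = √[(9.650×10^-3)(0.17) / ((4π×10⁻⁷)×7.299×10^-5)] = √(1.789×10^7) ≈ 4229.2.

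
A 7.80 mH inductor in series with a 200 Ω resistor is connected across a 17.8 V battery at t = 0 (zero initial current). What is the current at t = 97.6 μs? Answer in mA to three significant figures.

τ = L/R = 7.800×10^-3/200 = 3.900×10^-5 s; final current I_∞ = ε/R = 17.8/200 = 8.900×10^-2 A.
I(t) = I_∞(1 − e^(−t/τ)) with t/τ = 2.503.
I = (8.900×10^-2)(1 − e^(−2.503)) = 8.171×10^-2 A.

I ≈ 81.7 mA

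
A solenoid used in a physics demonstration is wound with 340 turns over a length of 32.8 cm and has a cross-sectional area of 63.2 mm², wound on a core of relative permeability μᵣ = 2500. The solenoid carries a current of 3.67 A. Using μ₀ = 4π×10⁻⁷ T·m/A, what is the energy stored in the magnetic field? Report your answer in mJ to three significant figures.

A = 63.2 mm² = 6.320×10^-5 m².
L = μ₀μᵣN²A/ℓ = (4π×10⁻⁷)(2500)(340)²(6.320×10^-5)/(0.328) = 6.998×10^-2 H.
U = ½LI² = ½(6.998×10^-2)(3.67)² = 0.4713 J.

U ≈ 471 mJ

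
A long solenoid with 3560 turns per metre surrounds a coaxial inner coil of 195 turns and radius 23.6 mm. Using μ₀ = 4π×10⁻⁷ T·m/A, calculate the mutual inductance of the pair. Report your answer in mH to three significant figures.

M ≈ 1.53 mH

The outer solenoid produces a uniform field B₁ = μ₀n₁I₁ across the inner coil,
so the flux linkage is N₂Φ = N₂B₁A₂ = μ₀n₁N₂A₂·I₁, giving M = μ₀n₁N₂A₂.
A₂ = πr² = π(2.360×10^-2 m)² = 1.750×10^-3 m².
M = (4π×10⁻⁷)(3560)(195)(1.750×10^-3) = 1.526×10^-3 H.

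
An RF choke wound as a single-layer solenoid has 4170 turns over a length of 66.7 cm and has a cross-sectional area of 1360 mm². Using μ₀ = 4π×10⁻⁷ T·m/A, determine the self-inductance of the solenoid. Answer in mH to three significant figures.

A = 1360 mm² = 1.360×10^-3 m².
For a long solenoid, L = μ₀N²A/ℓ.
L = (4π×10⁻⁷)(4170)²(1.360×10^-3)/(0.667 m) = 4.455×10^-2 H.

L ≈ 44.6 mH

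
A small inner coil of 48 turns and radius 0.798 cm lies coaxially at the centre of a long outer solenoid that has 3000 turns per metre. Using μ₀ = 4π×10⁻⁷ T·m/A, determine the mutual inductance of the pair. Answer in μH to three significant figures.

The outer solenoid produces a uniform field B₁ = μ₀n₁I₁ across the inner coil,
so the flux linkage is N₂Φ = N₂B₁A₂ = μ₀n₁N₂A₂·I₁, giving M = μ₀n₁N₂A₂.
A₂ = πr² = π(7.980×10^-3 m)² = 2.001×10^-4 m².
M = (4π×10⁻⁷)(3000)(48)(2.001×10^-4) = 3.620×10^-5 H.

M ≈ 36.2 μH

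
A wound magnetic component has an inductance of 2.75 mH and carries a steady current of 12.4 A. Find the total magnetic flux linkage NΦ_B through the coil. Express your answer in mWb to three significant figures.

From L = NΦ_B/I, the flux linkage is NΦ_B = LI.
NΦ_B = (2.750×10^-3 H)(12.4 A) = 3.410×10^-2 Wb.

NΦ_B ≈ 34.1 mWb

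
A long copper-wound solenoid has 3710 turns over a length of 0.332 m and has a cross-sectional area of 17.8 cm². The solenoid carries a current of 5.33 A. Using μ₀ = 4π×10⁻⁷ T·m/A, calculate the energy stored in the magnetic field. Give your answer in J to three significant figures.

A = 17.8 cm² = 1.780×10^-3 m².
L = μ₀N²A/ℓ = (4π×10⁻⁷)(3710)²(1.780×10^-3)/(0.332) = 9.273×10^-2 H.
U = ½LI² = ½(9.273×10^-2)(5.33)² = 1.317 J.

U ≈ 1.32 J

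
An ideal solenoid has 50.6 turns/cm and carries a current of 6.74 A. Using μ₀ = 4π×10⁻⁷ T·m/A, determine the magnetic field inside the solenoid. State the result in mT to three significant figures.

B ≈ 42.9 mT

Inside a long solenoid, B = μ₀nI.
B = (4π×10⁻⁷)(5.060×10^3 m⁻¹)(6.74 A) = 4.286×10^-2 T.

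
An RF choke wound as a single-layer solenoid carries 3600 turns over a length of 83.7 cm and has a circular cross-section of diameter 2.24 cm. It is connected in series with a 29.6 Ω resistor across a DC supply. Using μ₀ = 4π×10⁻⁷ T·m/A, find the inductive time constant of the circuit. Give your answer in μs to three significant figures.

τ ≈ 259 μs

A = π(d/2)² = π(1.120×10^-2 m)² = 3.941×10^-4 m².
L = μ₀N²A/ℓ = (4π×10⁻⁷)(3600)²(3.941×10^-4)/(0.837) = 7.668×10^-3 H.
τ = L/R = (7.668×10^-3)/(29.6) = 2.591×10^-4 s.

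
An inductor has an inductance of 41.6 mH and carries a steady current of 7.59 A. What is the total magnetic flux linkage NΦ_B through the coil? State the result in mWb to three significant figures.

NΦ_B ≈ 316 mWb

From L = NΦ_B/I, the flux linkage is NΦ_B = LI.
NΦ_B = (4.160×10^-2 H)(7.59 A) = 0.3157 Wb.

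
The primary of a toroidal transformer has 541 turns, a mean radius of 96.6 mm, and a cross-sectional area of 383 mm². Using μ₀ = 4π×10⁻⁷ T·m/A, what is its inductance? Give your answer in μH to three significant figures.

For a thin toroid, L = μ₀N²A/(2πR).
L = (4π×10⁻⁷)(541)²(3.830×10^-4) / (2π×9.660×10^-2 m) = 2.321×10^-4 H.

L ≈ 232 μH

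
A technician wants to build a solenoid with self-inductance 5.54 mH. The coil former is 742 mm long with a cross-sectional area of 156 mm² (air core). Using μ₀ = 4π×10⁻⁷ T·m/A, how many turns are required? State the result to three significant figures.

N ≈ 4580 turns

A = 156 mm² = 1.560×10^-4 m².
From L = μ₀N²A/ℓ, N = √(Lℓ / (μ₀A)).
N = √[(5.540×10^-3)(0.742) / ((4π×10⁻⁷)×1.560×10^-4)] = √(2.097×10^7) ≈ 4579.2.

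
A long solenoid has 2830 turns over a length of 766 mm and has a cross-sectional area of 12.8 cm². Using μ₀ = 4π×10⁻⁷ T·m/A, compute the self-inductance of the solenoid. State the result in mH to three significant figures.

A = 12.8 cm² = 1.280×10^-3 m².
For a long solenoid, L = μ₀N²A/ℓ.
L = (4π×10⁻⁷)(2830)²(1.280×10^-3)/(0.766 m) = 1.682×10^-2 H.

L ≈ 16.8 mH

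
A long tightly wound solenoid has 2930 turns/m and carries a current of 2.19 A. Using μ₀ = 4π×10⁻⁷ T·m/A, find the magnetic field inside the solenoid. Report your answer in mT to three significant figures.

B ≈ 8.06 mT

Inside a long solenoid, B = μ₀nI.
B = (4π×10⁻⁷)(2.930×10^3 m⁻¹)(2.19 A) = 8.063×10^-3 T.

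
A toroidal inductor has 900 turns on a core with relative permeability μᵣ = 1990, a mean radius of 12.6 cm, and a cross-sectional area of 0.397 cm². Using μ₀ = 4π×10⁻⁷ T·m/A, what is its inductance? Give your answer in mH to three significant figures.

For a thin toroid, L = μ₀μᵣN²A/(2πR).
L = (4π×10⁻⁷)(1990)(900)²(3.970×10^-5) / (2π×0.126 m) = 0.1016 H.

L ≈ 102 mH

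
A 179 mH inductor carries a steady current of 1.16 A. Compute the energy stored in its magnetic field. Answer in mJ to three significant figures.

U ≈ 120 mJ

Stored magnetic energy: U = ½LI².
U = ½(0.179 H)(1.16 A)² = 0.1204 J.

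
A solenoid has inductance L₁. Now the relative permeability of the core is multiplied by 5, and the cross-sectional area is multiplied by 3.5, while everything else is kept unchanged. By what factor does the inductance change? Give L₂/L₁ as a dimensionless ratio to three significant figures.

L₂/L₁ = 17.5

For a solenoid, L ∝ μᵣN²A/ℓ.
L₂/L₁ = (5) × (3.5) = 17.5.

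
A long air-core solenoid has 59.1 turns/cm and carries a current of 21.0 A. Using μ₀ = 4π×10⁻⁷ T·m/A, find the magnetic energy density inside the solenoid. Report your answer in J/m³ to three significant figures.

B = μ₀nI = (4π×10⁻⁷)(5.910×10^3)(21.0) = 0.156 T.
u = B²/(2μ₀) = (0.156)²/(2×4π×10⁻⁷) = 9.678×10^3 J/m³.

u ≈ 9680 J/m³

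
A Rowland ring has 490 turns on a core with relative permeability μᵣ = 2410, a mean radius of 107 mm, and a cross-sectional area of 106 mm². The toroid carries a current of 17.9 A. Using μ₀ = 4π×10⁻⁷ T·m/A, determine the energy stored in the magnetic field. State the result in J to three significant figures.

L = μ₀μᵣN²A/(2πR) = (4π×10⁻⁷)(2410)(490)²(1.060×10^-4)/(2π×0.107) = 0.1146 H.
U = ½LI² = ½(0.1146)(17.9)² = 18.37 J.

U ≈ 18.4 J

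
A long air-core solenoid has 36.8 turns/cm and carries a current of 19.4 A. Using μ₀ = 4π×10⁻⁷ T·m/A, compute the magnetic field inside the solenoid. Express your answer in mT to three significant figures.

Inside a long solenoid, B = μ₀nI.
B = (4π×10⁻⁷)(3.680×10^3 m⁻¹)(19.4 A) = 8.971×10^-2 T.

B ≈ 89.7 mT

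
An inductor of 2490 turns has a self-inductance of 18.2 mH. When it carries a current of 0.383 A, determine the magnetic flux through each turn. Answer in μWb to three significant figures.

From L = NΦ_B/I, the flux per turn is Φ_B = LI/N.
Φ_B = (1.820×10^-2 H)(0.383 A)/2490 = 2.799×10^-6 Wb.

Φ_B ≈ 2.80 μWb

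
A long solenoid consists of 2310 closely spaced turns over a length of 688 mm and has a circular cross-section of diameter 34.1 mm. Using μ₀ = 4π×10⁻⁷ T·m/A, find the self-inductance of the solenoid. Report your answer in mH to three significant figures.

L ≈ 8.90 mH

A = π(d/2)² = π(1.705×10^-2 m)² = 9.133×10^-4 m².
For a long solenoid, L = μ₀N²A/ℓ.
L = (4π×10⁻⁷)(2310)²(9.133×10^-4)/(0.688 m) = 8.901×10^-3 H.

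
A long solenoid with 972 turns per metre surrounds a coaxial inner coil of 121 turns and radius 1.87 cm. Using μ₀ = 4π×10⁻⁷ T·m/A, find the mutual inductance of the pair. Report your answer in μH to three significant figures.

The outer solenoid produces a uniform field B₁ = μ₀n₁I₁ across the inner coil,
so the flux linkage is N₂Φ = N₂B₁A₂ = μ₀n₁N₂A₂·I₁, giving M = μ₀n₁N₂A₂.
A₂ = πr² = π(1.870×10^-2 m)² = 1.099×10^-3 m².
M = (4π×10⁻⁷)(972)(121)(1.099×10^-3) = 1.624×10^-4 H.

M ≈ 162 μH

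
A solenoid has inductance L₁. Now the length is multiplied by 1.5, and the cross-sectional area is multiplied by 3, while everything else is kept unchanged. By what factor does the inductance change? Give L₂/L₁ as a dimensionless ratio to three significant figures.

L₂/L₁ = 2.00

For a solenoid, L ∝ μᵣN²A/ℓ.
L₂/L₁ = (1.5)^-1 × (3) = 2.00.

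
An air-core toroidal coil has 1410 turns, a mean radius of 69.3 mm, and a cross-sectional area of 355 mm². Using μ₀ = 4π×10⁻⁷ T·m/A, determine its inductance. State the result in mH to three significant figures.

L ≈ 2.04 mH

For a thin toroid, L = μ₀N²A/(2πR).
L = (4π×10⁻⁷)(1410)²(3.550×10^-4) / (2π×6.930×10^-2 m) = 2.037×10^-3 H.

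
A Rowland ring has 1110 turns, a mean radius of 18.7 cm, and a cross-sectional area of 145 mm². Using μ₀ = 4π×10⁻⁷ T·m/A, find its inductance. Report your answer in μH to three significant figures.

For a thin toroid, L = μ₀N²A/(2πR).
L = (4π×10⁻⁷)(1110)²(1.450×10^-4) / (2π×0.187 m) = 1.911×10^-4 H.

L ≈ 191 μH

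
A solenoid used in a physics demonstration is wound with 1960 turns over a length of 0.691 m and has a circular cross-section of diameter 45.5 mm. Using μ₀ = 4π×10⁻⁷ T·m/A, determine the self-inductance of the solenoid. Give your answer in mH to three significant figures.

L ≈ 11.4 mH

A = π(d/2)² = π(2.275×10^-2 m)² = 1.626×10^-3 m².
For a long solenoid, L = μ₀N²A/ℓ.
L = (4π×10⁻⁷)(1960)²(1.626×10^-3)/(0.691 m) = 1.136×10^-2 H.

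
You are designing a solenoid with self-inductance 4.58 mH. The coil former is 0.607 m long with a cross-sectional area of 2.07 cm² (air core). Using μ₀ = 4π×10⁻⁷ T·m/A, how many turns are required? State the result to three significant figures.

A = 2.07 cm² = 2.070×10^-4 m².
From L = μ₀N²A/ℓ, N = √(Lℓ / (μ₀A)).
N = √[(4.580×10^-3)(0.607) / ((4π×10⁻⁷)×2.070×10^-4)] = √(1.069×10^7) ≈ 3269.2.

N ≈ 3270 turns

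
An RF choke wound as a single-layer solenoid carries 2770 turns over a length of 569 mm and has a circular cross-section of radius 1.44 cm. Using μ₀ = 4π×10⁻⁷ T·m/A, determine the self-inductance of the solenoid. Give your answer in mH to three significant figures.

A = πr² = π(1.440×10^-2 m)² = 6.514×10^-4 m².
For a long solenoid, L = μ₀N²A/ℓ.
L = (4π×10⁻⁷)(2770)²(6.514×10^-4)/(0.569 m) = 1.104×10^-2 H.

L ≈ 11.0 mH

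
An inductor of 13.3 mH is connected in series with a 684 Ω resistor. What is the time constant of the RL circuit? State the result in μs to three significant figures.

τ ≈ 19.4 μs

τ = L/R = (1.330×10^-2 H)/(684 Ω) = 1.944×10^-5 s.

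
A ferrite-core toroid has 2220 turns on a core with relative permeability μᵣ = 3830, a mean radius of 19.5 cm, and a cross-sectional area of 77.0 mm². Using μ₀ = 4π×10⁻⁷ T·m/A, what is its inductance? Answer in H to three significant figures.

L ≈ 1.49 H

For a thin toroid, L = μ₀μᵣN²A/(2πR).
L = (4π×10⁻⁷)(3830)(2220)²(7.700×10^-5) / (2π×0.195 m) = 1.491 H.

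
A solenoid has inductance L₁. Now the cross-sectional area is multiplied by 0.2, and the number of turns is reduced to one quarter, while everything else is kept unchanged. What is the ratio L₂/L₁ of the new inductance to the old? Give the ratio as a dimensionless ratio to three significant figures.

L₂/L₁ = 0.0125

For a solenoid, L ∝ μᵣN²A/ℓ.
L₂/L₁ = (0.2) × (0.25)^2 = 0.0125.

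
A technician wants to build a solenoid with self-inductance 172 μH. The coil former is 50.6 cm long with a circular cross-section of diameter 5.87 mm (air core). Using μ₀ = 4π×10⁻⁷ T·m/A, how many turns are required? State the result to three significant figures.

A = π(d/2)² = π(2.935×10^-3 m)² = 2.706×10^-5 m².
From L = μ₀N²A/ℓ, N = √(Lℓ / (μ₀A)).
N = √[(1.720×10^-4)(0.506) / ((4π×10⁻⁷)×2.706×10^-5)] = √(2.559×10^6) ≈ 1599.7.

N ≈ 1600 turns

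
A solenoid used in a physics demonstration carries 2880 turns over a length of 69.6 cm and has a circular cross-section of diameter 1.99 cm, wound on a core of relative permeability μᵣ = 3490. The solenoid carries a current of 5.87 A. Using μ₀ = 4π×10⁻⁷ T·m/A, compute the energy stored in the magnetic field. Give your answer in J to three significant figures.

A = π(d/2)² = π(9.950×10^-3 m)² = 3.110×10^-4 m².
L = μ₀μᵣN²A/ℓ = (4π×10⁻⁷)(3490)(2880)²(3.110×10^-4)/(0.696) = 16.26 H.
U = ½LI² = ½(16.26)(5.87)² = 280.1 J.

U ≈ 280 J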